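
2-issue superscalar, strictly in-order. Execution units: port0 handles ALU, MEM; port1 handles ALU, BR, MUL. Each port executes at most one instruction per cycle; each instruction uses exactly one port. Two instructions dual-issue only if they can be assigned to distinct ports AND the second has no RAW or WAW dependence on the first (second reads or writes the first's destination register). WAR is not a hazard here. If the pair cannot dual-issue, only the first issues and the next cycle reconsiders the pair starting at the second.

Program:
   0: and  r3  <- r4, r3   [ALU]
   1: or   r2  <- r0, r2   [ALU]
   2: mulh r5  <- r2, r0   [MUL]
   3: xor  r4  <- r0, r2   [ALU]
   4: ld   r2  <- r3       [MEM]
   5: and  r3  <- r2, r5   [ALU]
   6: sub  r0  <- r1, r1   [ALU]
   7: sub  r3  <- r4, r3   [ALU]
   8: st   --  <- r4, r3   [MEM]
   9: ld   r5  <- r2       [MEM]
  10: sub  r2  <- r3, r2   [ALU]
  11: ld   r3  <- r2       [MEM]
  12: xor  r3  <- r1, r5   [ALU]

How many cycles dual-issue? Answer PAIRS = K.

0. and or @i0,i1  | 2-wide
1. mulh xor @i2,i3  | 2-wide
2. ld @i4  | RAW r2
3. and sub @i5,i6  | 2-wide
4. sub @i7  | RAW r3
5. st @i8  | no-port MEM/MEM
6. ld sub @i9,i10  | 2-wide
7. ld @i11  | WAW r3
8. xor @i12  | tail

PAIRS = 4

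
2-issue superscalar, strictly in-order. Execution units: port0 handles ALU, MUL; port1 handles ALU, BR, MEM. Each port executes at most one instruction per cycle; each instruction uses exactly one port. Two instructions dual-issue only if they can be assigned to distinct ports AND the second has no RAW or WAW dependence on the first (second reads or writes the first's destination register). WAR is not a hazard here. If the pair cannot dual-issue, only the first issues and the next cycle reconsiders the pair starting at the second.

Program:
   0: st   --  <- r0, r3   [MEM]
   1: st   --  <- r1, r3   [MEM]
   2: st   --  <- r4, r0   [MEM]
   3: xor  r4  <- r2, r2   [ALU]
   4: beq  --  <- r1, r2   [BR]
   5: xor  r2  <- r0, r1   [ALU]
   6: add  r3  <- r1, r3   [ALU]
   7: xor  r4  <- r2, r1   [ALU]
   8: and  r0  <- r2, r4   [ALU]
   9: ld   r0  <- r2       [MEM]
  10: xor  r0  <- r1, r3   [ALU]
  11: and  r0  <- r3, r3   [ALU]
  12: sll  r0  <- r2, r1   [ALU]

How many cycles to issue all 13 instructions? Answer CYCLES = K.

#0 head=0: st i0 no-port MEM/MEM
#1 head=1: st i1 no-port MEM/MEM
#2 head=2: st/xor i2&i3 2-wide
#3 head=4: beq/xor i4&i5 2-wide
#4 head=6: add/xor i6&i7 2-wide
#5 head=8: and i8 WAW r0
#6 head=9: ld i9 WAW r0
#7 head=10: xor i10 WAW r0
#8 head=11: and i11 WAW r0
#9 head=12: sll i12 tail

CYCLES = 10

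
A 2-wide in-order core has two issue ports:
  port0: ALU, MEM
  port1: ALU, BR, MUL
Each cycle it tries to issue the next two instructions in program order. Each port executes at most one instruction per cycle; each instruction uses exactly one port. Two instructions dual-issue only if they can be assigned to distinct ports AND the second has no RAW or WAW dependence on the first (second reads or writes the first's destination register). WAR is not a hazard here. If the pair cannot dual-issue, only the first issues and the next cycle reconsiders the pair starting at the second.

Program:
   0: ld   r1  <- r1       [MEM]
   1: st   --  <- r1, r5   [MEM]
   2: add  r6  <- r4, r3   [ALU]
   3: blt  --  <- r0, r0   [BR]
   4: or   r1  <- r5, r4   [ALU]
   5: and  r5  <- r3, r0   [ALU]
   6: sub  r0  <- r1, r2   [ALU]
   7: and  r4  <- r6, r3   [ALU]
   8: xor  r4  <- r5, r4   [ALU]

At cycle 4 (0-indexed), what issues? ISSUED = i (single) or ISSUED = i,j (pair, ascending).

[0] i0  ld.MEM  -- no-port MEM/MEM
[1] i1,i2  st.MEM+add.ALU  -- 2-wide
[2] i3,i4  blt.BR+or.ALU  -- 2-wide
[3] i5,i6  and.ALU+sub.ALU  -- 2-wide
[4] i7  and.ALU  -- RAW+WAW r4
[5] i8  xor.ALU  -- tail

ISSUED = 7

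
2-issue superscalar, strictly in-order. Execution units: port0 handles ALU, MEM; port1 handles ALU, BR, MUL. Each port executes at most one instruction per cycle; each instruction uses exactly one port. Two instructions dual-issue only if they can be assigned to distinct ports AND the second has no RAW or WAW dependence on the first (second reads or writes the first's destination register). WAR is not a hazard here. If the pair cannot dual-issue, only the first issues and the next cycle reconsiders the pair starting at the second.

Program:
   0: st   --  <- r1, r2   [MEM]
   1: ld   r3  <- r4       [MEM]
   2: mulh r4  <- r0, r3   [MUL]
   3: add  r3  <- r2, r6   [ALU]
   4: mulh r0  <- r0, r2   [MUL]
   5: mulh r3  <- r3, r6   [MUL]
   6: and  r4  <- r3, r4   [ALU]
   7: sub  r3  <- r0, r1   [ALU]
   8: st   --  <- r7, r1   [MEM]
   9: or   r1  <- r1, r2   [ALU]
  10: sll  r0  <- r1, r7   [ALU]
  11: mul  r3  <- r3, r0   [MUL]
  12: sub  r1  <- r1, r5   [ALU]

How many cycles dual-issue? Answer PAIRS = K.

0. st.MEM @i0  | no-port MEM/MEM
1. ld.MEM @i1  | RAW r3
2. mulh.MUL+add.ALU @i2,i3  | 2-wide
3. mulh.MUL @i4  | no-port MUL/MUL
4. mulh.MUL @i5  | RAW r3
5. and.ALU+sub.ALU @i6,i7  | 2-wide
6. st.MEM+or.ALU @i8,i9  | 2-wide
7. sll.ALU @i10  | RAW r0
8. mul.MUL+sub.ALU @i11,i12  | 2-wide

PAIRS = 4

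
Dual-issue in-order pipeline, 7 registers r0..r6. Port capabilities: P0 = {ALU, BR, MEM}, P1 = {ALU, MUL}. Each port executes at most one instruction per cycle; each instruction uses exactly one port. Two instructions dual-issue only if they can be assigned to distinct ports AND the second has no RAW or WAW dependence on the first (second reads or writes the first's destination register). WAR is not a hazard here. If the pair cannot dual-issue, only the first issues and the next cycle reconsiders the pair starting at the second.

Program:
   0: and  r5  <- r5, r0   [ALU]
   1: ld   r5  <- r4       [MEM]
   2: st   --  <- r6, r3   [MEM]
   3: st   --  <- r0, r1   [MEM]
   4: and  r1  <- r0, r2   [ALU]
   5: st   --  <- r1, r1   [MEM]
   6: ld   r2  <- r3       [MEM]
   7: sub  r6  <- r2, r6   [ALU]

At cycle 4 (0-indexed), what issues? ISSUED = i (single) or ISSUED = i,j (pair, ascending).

#0 head=0: and.ALU i0 WAW r5
#1 head=1: ld.MEM i1 no-port MEM/MEM
#2 head=2: st.MEM i2 no-port MEM/MEM
#3 head=3: st.MEM and.ALU i3+i4 2-wide
#4 head=5: st.MEM i5 no-port MEM/MEM
#5 head=6: ld.MEM i6 RAW r2
#6 head=7: sub.ALU i7 tail

ISSUED = 5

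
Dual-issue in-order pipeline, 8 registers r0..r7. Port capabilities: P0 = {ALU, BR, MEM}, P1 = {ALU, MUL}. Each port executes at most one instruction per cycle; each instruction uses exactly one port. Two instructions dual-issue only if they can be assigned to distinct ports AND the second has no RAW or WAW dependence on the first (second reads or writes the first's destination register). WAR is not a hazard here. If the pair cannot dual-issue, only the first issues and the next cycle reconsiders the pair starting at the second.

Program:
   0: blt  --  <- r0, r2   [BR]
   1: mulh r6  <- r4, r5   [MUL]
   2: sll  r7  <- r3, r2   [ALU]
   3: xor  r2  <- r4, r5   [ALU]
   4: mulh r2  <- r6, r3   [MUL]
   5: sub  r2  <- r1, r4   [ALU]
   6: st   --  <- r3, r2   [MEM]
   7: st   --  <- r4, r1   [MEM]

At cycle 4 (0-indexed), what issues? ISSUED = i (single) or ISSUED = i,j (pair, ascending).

0. blt.BR;mulh.MUL @i0/i1  | 2-wide
1. sll.ALU;xor.ALU @i2/i3  | 2-wide
2. mulh.MUL @i4  | WAW r2
3. sub.ALU @i5  | RAW r2
4. st.MEM @i6  | no-port MEM/MEM
5. st.MEM @i7  | tail

ISSUED = 6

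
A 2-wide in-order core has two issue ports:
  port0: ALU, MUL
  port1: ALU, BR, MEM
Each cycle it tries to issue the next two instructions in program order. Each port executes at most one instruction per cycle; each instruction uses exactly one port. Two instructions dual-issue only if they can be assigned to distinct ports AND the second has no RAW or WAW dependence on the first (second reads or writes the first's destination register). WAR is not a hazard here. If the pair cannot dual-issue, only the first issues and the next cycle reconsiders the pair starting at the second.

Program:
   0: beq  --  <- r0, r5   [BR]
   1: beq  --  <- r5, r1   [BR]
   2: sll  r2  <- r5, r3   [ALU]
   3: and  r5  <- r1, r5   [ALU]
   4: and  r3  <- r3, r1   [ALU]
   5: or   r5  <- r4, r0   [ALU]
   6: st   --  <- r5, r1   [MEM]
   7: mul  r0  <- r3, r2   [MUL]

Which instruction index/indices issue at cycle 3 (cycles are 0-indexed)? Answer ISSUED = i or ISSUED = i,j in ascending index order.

0. beq.BR @i0  | no-port BR/BR
1. beq.BR sll.ALU @i1&i2  | pair
2. and.ALU and.ALU @i3&i4  | pair
3. or.ALU @i5  | RAW r5
4. st.MEM mul.MUL @i6&i7  | pair

ISSUED = 5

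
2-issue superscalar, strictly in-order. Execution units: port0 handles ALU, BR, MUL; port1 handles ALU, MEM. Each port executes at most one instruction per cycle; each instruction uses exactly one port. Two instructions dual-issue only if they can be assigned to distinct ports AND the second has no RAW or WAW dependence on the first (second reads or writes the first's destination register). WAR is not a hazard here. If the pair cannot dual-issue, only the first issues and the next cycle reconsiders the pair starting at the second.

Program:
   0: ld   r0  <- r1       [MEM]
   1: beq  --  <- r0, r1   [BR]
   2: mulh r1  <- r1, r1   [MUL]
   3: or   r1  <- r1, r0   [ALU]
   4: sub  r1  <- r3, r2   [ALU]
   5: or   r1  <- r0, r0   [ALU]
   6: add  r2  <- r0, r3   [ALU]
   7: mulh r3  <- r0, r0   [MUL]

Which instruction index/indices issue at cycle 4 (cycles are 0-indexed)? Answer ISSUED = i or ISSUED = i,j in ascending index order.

ISSUED = 4

0. ld.MEM @i0  | RAW r0
1. beq.BR @i1  | no-port BR/MUL
2. mulh.MUL @i2  | RAW+WAW r1
3. or.ALU @i3  | WAW r1
4. sub.ALU @i4  | WAW r1
5. or.ALU/add.ALU @i5/i6  | 2-wide
6. mulh.MUL @i7  | tail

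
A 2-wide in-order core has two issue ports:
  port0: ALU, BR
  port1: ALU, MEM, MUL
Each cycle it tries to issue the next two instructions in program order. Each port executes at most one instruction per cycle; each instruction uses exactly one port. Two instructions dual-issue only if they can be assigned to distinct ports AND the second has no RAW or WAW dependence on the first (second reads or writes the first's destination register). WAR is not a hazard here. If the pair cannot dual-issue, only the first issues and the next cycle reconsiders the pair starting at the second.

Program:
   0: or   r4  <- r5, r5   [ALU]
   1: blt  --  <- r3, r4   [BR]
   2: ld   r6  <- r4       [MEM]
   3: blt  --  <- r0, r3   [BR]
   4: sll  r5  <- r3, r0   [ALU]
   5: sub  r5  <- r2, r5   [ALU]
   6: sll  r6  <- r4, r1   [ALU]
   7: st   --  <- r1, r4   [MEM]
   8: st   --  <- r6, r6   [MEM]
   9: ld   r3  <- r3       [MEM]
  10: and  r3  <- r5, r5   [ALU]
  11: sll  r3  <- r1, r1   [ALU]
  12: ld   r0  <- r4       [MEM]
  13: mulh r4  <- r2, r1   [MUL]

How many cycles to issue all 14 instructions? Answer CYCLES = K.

CYCLES = 10

c0: i0 or  RAW r4
c1: i1/i2 blt+ld  pair
c2: i3/i4 blt+sll  pair
c3: i5/i6 sub+sll  pair
c4: i7 st  no-port MEM/MEM
c5: i8 st  no-port MEM/MEM
c6: i9 ld  WAW r3
c7: i10 and  WAW r3
c8: i11/i12 sll+ld  pair
c9: i13 mulh  tail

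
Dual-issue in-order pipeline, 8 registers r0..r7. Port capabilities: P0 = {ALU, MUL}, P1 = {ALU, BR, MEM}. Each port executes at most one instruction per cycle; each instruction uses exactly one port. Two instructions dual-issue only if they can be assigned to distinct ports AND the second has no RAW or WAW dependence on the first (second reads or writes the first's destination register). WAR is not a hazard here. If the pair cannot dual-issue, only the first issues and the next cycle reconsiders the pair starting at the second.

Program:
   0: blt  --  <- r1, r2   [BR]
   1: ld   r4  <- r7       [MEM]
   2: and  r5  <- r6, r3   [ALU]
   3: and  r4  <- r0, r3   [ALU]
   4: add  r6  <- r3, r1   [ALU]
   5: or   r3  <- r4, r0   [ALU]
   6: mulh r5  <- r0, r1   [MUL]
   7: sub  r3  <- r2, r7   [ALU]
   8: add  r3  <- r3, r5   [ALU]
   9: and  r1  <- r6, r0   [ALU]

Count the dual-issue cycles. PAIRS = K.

[0] i0  blt.BR  -- no-port BR/MEM
[1] i1,i2  ld.MEM and.ALU  -- pair
[2] i3,i4  and.ALU add.ALU  -- pair
[3] i5,i6  or.ALU mulh.MUL  -- pair
[4] i7  sub.ALU  -- RAW+WAW r3
[5] i8,i9  add.ALU and.ALU  -- pair

PAIRS = 4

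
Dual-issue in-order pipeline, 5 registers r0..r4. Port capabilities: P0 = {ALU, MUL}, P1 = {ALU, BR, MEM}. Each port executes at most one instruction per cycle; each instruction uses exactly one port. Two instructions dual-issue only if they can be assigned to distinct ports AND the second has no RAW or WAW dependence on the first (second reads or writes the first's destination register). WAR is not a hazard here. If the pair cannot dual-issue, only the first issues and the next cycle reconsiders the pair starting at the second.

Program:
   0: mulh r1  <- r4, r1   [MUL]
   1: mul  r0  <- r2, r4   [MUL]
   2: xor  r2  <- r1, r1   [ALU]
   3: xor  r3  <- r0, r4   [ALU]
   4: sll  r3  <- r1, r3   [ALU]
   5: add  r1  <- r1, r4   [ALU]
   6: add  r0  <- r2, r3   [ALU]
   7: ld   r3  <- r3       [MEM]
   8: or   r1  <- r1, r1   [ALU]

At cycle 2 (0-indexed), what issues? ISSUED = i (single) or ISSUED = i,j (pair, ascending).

c0: i0 mulh.MUL  no-port MUL/MUL
c1: i1&i2 mul.MUL xor.ALU  dual
c2: i3 xor.ALU  RAW+WAW r3
c3: i4&i5 sll.ALU add.ALU  dual
c4: i6&i7 add.ALU ld.MEM  dual
c5: i8 or.ALU  tail

ISSUED = 3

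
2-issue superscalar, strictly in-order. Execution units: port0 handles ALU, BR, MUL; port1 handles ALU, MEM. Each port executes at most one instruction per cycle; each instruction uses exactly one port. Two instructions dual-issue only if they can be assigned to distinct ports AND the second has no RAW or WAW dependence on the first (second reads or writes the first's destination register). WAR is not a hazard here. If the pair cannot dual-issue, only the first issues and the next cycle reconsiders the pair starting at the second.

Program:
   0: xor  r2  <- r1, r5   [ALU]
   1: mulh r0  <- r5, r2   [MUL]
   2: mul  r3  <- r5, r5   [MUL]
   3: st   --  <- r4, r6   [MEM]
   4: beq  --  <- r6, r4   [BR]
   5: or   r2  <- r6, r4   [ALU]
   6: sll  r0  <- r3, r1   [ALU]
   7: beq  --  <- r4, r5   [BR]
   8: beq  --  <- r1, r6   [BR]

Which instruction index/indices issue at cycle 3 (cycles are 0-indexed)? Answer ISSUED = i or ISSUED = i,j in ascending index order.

0. xor.ALU @i0  | RAW r2
1. mulh.MUL @i1  | no-port MUL/MUL
2. mul.MUL st.MEM @i2+i3  | 2-wide
3. beq.BR or.ALU @i4+i5  | 2-wide
4. sll.ALU beq.BR @i6+i7  | 2-wide
5. beq.BR @i8  | tail

ISSUED = 4,5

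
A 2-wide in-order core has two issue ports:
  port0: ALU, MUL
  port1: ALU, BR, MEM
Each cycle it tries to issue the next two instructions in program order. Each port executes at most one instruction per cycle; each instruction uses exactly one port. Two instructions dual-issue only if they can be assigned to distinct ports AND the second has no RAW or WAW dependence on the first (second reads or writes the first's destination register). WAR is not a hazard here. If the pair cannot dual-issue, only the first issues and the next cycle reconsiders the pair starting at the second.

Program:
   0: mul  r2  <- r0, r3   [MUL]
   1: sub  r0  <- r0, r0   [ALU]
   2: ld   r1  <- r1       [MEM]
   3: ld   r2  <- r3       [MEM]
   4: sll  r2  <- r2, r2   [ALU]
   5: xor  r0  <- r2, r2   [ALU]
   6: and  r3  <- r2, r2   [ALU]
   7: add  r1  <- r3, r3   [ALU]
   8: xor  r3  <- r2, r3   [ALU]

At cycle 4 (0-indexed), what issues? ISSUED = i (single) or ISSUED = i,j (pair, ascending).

ISSUED = 5,6

  cy0 -> i0+i1 (mul.MUL;sub.ALU) pair
  cy1 -> i2 (ld.MEM) no-port MEM/MEM
  cy2 -> i3 (ld.MEM) RAW+WAW r2
  cy3 -> i4 (sll.ALU) RAW r2
  cy4 -> i5+i6 (xor.ALU;and.ALU) pair
  cy5 -> i7+i8 (add.ALU;xor.ALU) pair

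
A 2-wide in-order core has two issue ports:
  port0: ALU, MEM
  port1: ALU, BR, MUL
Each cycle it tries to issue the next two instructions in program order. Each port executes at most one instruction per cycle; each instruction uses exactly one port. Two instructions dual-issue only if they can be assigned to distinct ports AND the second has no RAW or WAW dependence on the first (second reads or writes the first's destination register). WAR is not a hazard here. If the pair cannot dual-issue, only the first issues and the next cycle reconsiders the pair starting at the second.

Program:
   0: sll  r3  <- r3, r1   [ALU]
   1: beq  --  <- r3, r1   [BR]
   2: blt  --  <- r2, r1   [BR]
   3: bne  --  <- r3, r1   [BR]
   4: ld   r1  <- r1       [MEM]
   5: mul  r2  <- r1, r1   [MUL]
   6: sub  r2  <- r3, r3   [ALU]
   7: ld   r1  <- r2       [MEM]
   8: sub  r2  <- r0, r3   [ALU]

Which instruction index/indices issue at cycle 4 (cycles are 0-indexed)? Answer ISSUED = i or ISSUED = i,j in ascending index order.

ISSUED = 5

c0: i0 sll  RAW r3
c1: i1 beq  no-port BR/BR
c2: i2 blt  no-port BR/BR
c3: i3&i4 bne;ld  2-wide
c4: i5 mul  WAW r2
c5: i6 sub  RAW r2
c6: i7&i8 ld;sub  2-wide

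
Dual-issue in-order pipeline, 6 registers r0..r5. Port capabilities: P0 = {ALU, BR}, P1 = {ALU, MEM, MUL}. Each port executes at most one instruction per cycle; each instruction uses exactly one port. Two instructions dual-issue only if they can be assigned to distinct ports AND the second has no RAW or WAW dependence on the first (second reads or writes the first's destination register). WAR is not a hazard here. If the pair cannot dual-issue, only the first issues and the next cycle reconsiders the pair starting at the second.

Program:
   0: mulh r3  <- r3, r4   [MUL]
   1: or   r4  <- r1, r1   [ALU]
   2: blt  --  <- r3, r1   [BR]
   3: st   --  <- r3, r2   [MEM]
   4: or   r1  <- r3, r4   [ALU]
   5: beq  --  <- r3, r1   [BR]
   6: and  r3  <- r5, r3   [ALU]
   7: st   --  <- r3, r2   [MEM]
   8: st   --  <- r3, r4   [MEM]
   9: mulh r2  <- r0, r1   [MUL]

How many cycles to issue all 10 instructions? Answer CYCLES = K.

t=0 i0+i1:mulh.MUL;or.ALU ; 2-wide
t=1 i2+i3:blt.BR;st.MEM ; 2-wide
t=2 i4:or.ALU ; RAW r1
t=3 i5+i6:beq.BR;and.ALU ; 2-wide
t=4 i7:st.MEM ; no-port MEM/MEM
t=5 i8:st.MEM ; no-port MEM/MUL
t=6 i9:mulh.MUL ; tail

CYCLES = 7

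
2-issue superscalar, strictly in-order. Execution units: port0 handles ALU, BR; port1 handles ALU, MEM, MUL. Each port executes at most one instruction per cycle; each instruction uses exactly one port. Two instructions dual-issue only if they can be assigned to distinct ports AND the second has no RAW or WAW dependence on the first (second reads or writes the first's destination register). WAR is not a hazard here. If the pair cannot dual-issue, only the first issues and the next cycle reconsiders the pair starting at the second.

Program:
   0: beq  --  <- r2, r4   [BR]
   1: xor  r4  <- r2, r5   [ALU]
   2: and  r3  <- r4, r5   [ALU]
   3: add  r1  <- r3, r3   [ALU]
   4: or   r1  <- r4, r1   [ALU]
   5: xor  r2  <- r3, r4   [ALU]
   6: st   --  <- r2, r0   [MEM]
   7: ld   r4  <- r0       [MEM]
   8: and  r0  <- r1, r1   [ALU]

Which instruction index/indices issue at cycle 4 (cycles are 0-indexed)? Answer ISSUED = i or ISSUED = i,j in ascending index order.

c0: i0/i1 beq.BR;xor.ALU  pair
c1: i2 and.ALU  RAW r3
c2: i3 add.ALU  RAW+WAW r1
c3: i4/i5 or.ALU;xor.ALU  pair
c4: i6 st.MEM  no-port MEM/MEM
c5: i7/i8 ld.MEM;and.ALU  pair

ISSUED = 6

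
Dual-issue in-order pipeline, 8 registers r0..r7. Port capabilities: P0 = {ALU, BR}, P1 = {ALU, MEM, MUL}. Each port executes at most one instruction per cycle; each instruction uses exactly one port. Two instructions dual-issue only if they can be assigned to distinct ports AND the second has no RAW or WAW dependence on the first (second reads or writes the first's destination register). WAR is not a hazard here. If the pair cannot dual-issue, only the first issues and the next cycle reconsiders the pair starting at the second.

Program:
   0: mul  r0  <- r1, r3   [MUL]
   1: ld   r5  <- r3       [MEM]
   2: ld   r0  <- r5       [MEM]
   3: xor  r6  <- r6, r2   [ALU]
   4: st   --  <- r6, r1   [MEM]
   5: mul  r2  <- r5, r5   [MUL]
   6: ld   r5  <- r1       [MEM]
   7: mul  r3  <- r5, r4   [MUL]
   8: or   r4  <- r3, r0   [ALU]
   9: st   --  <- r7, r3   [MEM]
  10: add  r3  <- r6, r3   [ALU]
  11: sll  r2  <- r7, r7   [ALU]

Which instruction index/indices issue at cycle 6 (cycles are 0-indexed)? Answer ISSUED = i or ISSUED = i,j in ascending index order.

c0: i0 mul  no-port MUL/MEM
c1: i1 ld  no-port MEM/MEM
c2: i2,i3 ld/xor  dual
c3: i4 st  no-port MEM/MUL
c4: i5 mul  no-port MUL/MEM
c5: i6 ld  no-port MEM/MUL
c6: i7 mul  RAW r3
c7: i8,i9 or/st  dual
c8: i10,i11 add/sll  dual

ISSUED = 7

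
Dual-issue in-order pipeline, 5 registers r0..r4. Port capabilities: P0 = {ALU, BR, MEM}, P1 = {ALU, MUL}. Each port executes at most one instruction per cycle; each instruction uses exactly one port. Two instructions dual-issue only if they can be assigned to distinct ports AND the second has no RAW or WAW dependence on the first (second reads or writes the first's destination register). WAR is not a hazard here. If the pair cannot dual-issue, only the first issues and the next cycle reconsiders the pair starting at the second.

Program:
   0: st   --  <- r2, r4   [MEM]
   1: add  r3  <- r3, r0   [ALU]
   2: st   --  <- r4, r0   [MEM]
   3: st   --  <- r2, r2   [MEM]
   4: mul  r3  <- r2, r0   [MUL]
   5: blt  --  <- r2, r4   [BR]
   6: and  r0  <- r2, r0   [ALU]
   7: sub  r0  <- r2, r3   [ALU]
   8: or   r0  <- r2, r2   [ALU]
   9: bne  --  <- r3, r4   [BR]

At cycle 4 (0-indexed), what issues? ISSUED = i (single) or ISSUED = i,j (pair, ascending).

ISSUED = 7

c0: i0/i1 st add  dual
c1: i2 st  no-port MEM/MEM
c2: i3/i4 st mul  dual
c3: i5/i6 blt and  dual
c4: i7 sub  WAW r0
c5: i8/i9 or bne  dual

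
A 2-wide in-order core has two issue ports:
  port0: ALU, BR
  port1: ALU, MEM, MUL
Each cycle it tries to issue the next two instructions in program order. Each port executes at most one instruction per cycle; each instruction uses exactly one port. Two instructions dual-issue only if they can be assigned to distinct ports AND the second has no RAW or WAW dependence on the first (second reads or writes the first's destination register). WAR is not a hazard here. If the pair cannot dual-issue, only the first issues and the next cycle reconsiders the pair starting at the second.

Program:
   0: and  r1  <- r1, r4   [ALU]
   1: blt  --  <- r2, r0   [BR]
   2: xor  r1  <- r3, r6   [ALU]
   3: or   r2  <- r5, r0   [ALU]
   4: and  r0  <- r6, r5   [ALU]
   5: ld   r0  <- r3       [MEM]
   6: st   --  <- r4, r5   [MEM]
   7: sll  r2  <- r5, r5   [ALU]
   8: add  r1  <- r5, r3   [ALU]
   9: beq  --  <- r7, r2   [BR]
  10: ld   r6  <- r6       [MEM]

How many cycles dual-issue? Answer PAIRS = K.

0. and.ALU+blt.BR @i0+i1  | dual
1. xor.ALU+or.ALU @i2+i3  | dual
2. and.ALU @i4  | WAW r0
3. ld.MEM @i5  | no-port MEM/MEM
4. st.MEM+sll.ALU @i6+i7  | dual
5. add.ALU+beq.BR @i8+i9  | dual
6. ld.MEM @i10  | tail

PAIRS = 4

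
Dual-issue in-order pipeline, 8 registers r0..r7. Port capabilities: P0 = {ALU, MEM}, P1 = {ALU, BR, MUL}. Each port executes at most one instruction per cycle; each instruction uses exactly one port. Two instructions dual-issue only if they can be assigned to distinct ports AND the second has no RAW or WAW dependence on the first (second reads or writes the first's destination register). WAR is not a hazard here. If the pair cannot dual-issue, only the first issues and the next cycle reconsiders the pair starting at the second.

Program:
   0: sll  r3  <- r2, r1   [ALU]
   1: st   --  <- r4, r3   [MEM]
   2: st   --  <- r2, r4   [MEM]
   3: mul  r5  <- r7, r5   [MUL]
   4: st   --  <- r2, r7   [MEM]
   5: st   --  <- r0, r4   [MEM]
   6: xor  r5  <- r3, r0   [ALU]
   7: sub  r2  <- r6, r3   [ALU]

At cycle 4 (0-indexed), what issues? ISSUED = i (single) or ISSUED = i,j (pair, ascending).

ISSUED = 5,6

0. sll @i0  | RAW r3
1. st @i1  | no-port MEM/MEM
2. st+mul @i2/i3  | 2-wide
3. st @i4  | no-port MEM/MEM
4. st+xor @i5/i6  | 2-wide
5. sub @i7  | tail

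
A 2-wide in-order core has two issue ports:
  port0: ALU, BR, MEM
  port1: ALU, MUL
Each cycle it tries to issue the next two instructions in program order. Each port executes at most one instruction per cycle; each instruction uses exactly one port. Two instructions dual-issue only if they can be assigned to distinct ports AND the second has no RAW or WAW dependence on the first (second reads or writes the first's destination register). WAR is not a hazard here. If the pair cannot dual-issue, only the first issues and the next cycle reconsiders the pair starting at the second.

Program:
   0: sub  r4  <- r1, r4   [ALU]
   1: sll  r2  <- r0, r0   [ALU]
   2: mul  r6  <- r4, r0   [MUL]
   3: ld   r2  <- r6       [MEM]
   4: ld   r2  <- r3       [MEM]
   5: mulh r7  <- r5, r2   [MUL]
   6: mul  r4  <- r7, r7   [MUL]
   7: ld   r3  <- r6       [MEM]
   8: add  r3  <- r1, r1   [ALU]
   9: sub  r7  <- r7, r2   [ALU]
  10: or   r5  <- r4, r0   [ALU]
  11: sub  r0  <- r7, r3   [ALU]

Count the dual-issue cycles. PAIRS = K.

#0 head=0: sub.ALU;sll.ALU i0,i1 pair
#1 head=2: mul.MUL i2 RAW r6
#2 head=3: ld.MEM i3 no-port MEM/MEM
#3 head=4: ld.MEM i4 RAW r2
#4 head=5: mulh.MUL i5 no-port MUL/MUL
#5 head=6: mul.MUL;ld.MEM i6,i7 pair
#6 head=8: add.ALU;sub.ALU i8,i9 pair
#7 head=10: or.ALU;sub.ALU i10,i11 pair

PAIRS = 4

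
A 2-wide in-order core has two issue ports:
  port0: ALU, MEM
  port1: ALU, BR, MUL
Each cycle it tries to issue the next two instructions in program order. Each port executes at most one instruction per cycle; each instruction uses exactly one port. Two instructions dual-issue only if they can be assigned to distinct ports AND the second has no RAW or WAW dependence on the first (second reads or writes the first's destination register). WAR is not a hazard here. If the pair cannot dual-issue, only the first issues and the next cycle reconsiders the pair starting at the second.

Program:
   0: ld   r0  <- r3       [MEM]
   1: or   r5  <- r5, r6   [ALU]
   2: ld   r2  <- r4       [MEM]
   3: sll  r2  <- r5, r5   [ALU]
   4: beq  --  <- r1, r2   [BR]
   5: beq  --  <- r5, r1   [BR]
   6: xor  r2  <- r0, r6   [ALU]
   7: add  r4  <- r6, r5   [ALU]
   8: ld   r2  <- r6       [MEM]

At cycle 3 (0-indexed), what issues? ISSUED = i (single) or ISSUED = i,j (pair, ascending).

#0 head=0: ld+or i0&i1 2-wide
#1 head=2: ld i2 WAW r2
#2 head=3: sll i3 RAW r2
#3 head=4: beq i4 no-port BR/BR
#4 head=5: beq+xor i5&i6 2-wide
#5 head=7: add+ld i7&i8 2-wide

ISSUED = 4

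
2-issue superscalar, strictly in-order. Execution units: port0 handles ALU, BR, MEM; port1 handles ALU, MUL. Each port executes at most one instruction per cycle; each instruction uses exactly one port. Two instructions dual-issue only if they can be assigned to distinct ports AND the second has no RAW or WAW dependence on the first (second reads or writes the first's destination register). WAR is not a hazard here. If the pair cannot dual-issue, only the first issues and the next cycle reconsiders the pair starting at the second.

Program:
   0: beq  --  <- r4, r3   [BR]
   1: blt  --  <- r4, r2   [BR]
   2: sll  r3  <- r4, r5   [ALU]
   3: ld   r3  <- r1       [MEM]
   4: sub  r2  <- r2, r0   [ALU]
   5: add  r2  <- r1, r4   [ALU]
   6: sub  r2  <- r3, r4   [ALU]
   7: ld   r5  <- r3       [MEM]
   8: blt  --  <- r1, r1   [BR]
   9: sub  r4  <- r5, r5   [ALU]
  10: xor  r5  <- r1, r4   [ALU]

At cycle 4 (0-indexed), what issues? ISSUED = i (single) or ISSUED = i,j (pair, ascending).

ISSUED = 6,7

c0: i0 beq.BR  no-port BR/BR
c1: i1,i2 blt.BR;sll.ALU  dual
c2: i3,i4 ld.MEM;sub.ALU  dual
c3: i5 add.ALU  WAW r2
c4: i6,i7 sub.ALU;ld.MEM  dual
c5: i8,i9 blt.BR;sub.ALU  dual
c6: i10 xor.ALU  tail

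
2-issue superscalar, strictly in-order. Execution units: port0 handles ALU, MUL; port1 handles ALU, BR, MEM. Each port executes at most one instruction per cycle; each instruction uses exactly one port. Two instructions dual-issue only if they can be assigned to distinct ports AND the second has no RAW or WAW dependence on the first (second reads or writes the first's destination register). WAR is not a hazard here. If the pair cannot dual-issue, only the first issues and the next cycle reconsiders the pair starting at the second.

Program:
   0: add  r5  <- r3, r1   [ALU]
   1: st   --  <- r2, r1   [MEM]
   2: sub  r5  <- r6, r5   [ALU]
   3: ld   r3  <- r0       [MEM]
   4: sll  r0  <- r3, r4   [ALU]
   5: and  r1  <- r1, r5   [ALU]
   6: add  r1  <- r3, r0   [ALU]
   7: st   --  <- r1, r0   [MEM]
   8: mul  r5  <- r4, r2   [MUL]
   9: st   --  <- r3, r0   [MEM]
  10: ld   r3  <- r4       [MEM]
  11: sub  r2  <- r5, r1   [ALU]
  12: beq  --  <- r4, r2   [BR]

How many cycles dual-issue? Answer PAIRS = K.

[0] i0+i1  add/st  -- pair
[1] i2+i3  sub/ld  -- pair
[2] i4+i5  sll/and  -- pair
[3] i6  add  -- RAW r1
[4] i7+i8  st/mul  -- pair
[5] i9  st  -- no-port MEM/MEM
[6] i10+i11  ld/sub  -- pair
[7] i12  beq  -- tail

PAIRS = 5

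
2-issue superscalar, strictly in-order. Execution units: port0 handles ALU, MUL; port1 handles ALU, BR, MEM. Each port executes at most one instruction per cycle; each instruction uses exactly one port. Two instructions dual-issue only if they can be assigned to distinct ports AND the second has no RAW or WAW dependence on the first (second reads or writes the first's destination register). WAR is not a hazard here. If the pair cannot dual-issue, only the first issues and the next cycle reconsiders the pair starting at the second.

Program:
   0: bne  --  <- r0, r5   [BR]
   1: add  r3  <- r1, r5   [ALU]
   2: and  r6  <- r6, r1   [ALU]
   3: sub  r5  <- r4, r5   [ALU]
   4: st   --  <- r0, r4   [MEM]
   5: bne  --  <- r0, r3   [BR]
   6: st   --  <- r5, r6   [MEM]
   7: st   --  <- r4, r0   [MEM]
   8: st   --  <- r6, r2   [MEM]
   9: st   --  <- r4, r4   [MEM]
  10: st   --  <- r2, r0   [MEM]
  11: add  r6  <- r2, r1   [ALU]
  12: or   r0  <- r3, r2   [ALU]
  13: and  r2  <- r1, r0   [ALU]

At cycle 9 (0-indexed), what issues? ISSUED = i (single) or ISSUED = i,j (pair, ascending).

ISSUED = 12

#0 head=0: bne add i0+i1 pair
#1 head=2: and sub i2+i3 pair
#2 head=4: st i4 no-port MEM/BR
#3 head=5: bne i5 no-port BR/MEM
#4 head=6: st i6 no-port MEM/MEM
#5 head=7: st i7 no-port MEM/MEM
#6 head=8: st i8 no-port MEM/MEM
#7 head=9: st i9 no-port MEM/MEM
#8 head=10: st add i10+i11 pair
#9 head=12: or i12 RAW r0
#10 head=13: and i13 tail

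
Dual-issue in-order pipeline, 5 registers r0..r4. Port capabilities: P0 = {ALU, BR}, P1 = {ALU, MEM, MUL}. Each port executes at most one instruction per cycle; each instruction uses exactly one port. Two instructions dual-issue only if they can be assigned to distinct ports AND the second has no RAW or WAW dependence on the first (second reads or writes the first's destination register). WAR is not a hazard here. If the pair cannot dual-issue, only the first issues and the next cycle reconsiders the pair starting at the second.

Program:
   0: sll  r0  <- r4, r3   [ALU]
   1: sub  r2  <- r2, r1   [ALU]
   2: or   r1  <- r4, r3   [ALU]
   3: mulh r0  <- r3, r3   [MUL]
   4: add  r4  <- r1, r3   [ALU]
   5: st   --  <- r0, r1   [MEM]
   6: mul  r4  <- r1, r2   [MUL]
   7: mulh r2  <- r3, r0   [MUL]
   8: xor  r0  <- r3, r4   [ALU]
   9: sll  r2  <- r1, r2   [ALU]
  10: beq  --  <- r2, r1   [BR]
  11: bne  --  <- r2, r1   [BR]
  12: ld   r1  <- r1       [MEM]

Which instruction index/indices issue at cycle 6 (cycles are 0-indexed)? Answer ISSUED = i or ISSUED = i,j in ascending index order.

ISSUED = 10

c0: i0+i1 sll/sub  pair
c1: i2+i3 or/mulh  pair
c2: i4+i5 add/st  pair
c3: i6 mul  no-port MUL/MUL
c4: i7+i8 mulh/xor  pair
c5: i9 sll  RAW r2
c6: i10 beq  no-port BR/BR
c7: i11+i12 bne/ld  pair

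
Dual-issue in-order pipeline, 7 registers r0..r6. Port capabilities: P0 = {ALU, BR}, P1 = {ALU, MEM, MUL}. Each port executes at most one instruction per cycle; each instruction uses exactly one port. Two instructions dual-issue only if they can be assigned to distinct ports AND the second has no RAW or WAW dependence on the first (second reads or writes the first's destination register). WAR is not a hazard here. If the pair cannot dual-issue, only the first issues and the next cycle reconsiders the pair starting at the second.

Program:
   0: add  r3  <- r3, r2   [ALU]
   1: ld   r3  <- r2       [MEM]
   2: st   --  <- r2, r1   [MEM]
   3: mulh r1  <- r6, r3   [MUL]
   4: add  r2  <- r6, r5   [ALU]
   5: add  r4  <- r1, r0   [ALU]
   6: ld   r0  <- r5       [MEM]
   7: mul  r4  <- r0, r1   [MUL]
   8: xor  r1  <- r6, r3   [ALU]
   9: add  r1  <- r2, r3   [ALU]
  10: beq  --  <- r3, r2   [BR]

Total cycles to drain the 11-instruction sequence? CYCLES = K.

CYCLES = 7

[0] i0  add.ALU  -- WAW r3
[1] i1  ld.MEM  -- no-port MEM/MEM
[2] i2  st.MEM  -- no-port MEM/MUL
[3] i3+i4  mulh.MUL;add.ALU  -- pair
[4] i5+i6  add.ALU;ld.MEM  -- pair
[5] i7+i8  mul.MUL;xor.ALU  -- pair
[6] i9+i10  add.ALU;beq.BR  -- pair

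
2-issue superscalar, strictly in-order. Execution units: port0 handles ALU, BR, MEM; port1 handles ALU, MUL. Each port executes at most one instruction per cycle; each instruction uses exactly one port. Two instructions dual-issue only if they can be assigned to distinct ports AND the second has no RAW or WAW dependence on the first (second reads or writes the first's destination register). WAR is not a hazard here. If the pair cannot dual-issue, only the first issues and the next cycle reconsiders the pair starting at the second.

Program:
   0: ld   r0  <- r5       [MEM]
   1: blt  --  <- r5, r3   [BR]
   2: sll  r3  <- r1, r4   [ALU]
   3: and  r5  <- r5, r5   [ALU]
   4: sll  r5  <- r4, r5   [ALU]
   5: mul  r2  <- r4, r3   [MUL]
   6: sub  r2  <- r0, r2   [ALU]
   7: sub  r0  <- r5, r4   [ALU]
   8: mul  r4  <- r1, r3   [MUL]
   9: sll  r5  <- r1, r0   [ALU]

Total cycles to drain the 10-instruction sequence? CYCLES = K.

CYCLES = 6

t=0 i0:ld ; no-port MEM/BR
t=1 i1&i2:blt+sll ; 2-wide
t=2 i3:and ; RAW+WAW r5
t=3 i4&i5:sll+mul ; 2-wide
t=4 i6&i7:sub+sub ; 2-wide
t=5 i8&i9:mul+sll ; 2-wide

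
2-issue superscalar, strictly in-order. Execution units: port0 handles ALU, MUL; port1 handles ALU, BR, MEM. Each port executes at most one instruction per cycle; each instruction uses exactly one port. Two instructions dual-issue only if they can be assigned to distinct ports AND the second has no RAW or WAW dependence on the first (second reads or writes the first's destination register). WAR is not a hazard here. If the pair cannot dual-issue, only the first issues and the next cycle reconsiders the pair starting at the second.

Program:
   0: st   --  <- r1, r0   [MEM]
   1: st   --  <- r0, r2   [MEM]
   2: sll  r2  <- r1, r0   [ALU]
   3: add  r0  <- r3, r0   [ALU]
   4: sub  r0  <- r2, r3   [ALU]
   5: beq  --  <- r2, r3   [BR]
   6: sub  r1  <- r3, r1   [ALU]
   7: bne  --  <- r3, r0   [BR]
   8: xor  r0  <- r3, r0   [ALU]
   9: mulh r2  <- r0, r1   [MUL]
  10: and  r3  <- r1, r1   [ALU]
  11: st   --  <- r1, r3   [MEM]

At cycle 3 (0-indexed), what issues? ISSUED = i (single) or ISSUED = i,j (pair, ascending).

ISSUED = 4,5

c0: i0 st  no-port MEM/MEM
c1: i1/i2 st;sll  dual
c2: i3 add  WAW r0
c3: i4/i5 sub;beq  dual
c4: i6/i7 sub;bne  dual
c5: i8 xor  RAW r0
c6: i9/i10 mulh;and  dual
c7: i11 st  tail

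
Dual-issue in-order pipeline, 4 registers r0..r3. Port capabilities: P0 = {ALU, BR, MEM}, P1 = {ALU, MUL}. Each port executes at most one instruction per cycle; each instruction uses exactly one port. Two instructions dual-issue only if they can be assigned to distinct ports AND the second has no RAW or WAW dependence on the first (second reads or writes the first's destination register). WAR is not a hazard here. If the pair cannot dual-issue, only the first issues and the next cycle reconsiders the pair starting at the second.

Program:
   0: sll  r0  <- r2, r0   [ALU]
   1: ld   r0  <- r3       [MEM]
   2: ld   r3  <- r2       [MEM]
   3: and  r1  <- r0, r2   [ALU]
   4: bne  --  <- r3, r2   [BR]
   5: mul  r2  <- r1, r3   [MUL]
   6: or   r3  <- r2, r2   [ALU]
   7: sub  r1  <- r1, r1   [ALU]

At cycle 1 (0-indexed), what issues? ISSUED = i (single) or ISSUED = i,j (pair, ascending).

ISSUED = 1

#0 head=0: sll.ALU i0 WAW r0
#1 head=1: ld.MEM i1 no-port MEM/MEM
#2 head=2: ld.MEM+and.ALU i2/i3 pair
#3 head=4: bne.BR+mul.MUL i4/i5 pair
#4 head=6: or.ALU+sub.ALU i6/i7 pair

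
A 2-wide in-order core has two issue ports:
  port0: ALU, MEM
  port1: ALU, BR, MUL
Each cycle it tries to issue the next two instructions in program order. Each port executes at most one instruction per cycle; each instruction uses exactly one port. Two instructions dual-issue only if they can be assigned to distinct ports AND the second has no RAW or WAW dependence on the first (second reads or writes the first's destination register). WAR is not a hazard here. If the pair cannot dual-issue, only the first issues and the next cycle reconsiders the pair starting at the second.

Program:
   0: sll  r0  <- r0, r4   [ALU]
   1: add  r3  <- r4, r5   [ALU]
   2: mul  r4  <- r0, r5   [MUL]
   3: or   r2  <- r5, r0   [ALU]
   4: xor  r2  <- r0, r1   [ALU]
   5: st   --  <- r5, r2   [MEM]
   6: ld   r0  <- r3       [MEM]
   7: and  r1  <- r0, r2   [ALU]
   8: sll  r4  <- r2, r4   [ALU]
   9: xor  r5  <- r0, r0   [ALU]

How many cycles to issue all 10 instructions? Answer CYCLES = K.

#0 head=0: sll add i0+i1 dual
#1 head=2: mul or i2+i3 dual
#2 head=4: xor i4 RAW r2
#3 head=5: st i5 no-port MEM/MEM
#4 head=6: ld i6 RAW r0
#5 head=7: and sll i7+i8 dual
#6 head=9: xor i9 tail

CYCLES = 7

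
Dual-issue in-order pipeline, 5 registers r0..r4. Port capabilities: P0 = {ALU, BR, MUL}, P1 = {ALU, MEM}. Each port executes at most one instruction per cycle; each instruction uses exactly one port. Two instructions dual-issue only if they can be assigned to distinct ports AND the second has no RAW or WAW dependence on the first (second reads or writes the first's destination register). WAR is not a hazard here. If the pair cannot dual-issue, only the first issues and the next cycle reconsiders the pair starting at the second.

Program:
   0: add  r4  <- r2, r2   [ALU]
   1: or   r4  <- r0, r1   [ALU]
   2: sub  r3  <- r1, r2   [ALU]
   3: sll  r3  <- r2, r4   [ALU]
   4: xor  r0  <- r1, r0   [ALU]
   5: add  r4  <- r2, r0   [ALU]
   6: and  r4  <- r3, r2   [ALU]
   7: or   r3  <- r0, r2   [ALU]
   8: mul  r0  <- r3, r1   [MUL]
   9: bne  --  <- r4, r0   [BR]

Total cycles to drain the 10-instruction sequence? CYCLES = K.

t=0 i0:add.ALU ; WAW r4
t=1 i1&i2:or.ALU;sub.ALU ; dual
t=2 i3&i4:sll.ALU;xor.ALU ; dual
t=3 i5:add.ALU ; WAW r4
t=4 i6&i7:and.ALU;or.ALU ; dual
t=5 i8:mul.MUL ; no-port MUL/BR
t=6 i9:bne.BR ; tail

CYCLES = 7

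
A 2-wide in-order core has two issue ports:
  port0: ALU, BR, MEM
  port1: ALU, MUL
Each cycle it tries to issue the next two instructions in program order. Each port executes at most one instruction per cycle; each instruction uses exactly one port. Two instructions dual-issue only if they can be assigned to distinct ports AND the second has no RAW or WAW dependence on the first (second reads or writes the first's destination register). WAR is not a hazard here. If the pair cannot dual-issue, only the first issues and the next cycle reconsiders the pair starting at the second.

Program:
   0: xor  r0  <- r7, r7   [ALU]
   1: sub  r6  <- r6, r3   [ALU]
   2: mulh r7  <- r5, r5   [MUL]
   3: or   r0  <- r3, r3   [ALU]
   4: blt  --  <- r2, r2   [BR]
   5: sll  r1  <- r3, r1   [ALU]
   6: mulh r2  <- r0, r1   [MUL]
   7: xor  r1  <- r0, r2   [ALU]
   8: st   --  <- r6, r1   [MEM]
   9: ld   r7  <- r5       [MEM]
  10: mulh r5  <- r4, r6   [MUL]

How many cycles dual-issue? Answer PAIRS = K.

0. xor;sub @i0,i1  | pair
1. mulh;or @i2,i3  | pair
2. blt;sll @i4,i5  | pair
3. mulh @i6  | RAW r2
4. xor @i7  | RAW r1
5. st @i8  | no-port MEM/MEM
6. ld;mulh @i9,i10  | pair

PAIRS = 4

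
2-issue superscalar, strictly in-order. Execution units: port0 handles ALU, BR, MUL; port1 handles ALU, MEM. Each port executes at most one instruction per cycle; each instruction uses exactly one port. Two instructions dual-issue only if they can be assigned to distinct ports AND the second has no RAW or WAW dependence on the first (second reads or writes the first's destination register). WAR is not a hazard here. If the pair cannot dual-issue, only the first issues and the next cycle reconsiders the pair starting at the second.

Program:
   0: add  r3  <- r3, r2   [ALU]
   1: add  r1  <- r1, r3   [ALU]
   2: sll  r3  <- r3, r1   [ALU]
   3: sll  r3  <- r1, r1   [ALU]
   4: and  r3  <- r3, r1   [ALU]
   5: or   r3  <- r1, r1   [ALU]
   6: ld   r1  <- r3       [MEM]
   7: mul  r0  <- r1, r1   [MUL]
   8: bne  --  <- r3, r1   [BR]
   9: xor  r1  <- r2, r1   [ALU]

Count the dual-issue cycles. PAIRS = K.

t=0 i0:add.ALU ; RAW r3
t=1 i1:add.ALU ; RAW r1
t=2 i2:sll.ALU ; WAW r3
t=3 i3:sll.ALU ; RAW+WAW r3
t=4 i4:and.ALU ; WAW r3
t=5 i5:or.ALU ; RAW r3
t=6 i6:ld.MEM ; RAW r1
t=7 i7:mul.MUL ; no-port MUL/BR
t=8 i8+i9:bne.BR+xor.ALU ; dual

PAIRS = 1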